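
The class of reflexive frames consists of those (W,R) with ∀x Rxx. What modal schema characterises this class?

A defining formula is □r → r (the T axiom).
Suppose □r→r is valid. At any x set V(r)={w : Rxw}. Then □r holds at x, so r holds at x, i.e. Rxx.

□r → r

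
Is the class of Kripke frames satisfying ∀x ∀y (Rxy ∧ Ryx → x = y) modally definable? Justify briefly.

No

If a class were modally definable it would be closed under surjective bounded morphisms (Goldblatt–Thomason).
The 8-cycle (worlds w0,w1,w2,w3,w4,w5,w6,w7 with w0→w1→w2→w3→w4→w5→w6→w7→w0) is antisymmetric. Sending even-indexed worlds to a and odd-indexed worlds to b is a surjective bounded morphism onto the two-world frame with a↔b, which is not antisymmetric.
So the class is not modally definable.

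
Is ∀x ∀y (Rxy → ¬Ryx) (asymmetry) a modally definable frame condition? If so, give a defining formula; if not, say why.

No

If a class were modally definable it would be closed under surjective bounded morphisms (Goldblatt–Thomason).
The 4-cycle (worlds s,t,u,v with s→t→u→v→s) is asymmetric. Mapping every world to a single reflexive point • is a surjective bounded morphism, and the reflexive point is not asymmetric (R•• but asymmetry requires ¬R••).
So the class is not modally definable.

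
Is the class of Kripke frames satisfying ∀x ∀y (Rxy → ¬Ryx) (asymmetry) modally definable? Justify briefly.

Any modally definable frame class is closed under surjective bounded morphisms.
The 3-cycle (worlds w0,w1,w2 with w0→w1→w2→w0) is asymmetric. Mapping every world to a single reflexive point • is a surjective bounded morphism, and the reflexive point is not asymmetric (R•• but asymmetry requires ¬R••).
Hence asymmetry is not modally definable.

No — not modally definable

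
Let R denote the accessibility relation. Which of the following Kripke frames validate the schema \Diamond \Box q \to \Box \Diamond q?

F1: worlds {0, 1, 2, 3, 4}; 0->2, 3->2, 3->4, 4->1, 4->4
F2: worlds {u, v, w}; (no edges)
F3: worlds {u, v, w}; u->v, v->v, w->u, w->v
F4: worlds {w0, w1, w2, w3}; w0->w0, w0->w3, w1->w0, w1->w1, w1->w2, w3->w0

This is the axiom for convergence; its first-order frame correspondent is \forall x \forall y \forall z (Rxy \wedge Rxz \to \exists w (Ryw \wedge Rzw)).
F1: fails — R02 and R02 but 2 and 2 have no common successor.
F2: condition met.
F3: condition met.
F4: fails — Rw1w1 and Rw1w2 but w1 and w2 have no common successor.

F2, F3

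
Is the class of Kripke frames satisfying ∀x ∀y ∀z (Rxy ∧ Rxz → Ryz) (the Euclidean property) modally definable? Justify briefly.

Yes, by ◇q → □◇q

The condition is the Euclidean property. A defining modal formula is ◇q → □◇q.
Suppose ◇q→□◇q is valid. Take Rxy, Rxz and set V(q)={y}. Then ◇q at x, so □◇q at x, so ◇q at z, so some w with Rzw has q; w=y, i.e. Rzy. By symmetry of the argument, Ryz.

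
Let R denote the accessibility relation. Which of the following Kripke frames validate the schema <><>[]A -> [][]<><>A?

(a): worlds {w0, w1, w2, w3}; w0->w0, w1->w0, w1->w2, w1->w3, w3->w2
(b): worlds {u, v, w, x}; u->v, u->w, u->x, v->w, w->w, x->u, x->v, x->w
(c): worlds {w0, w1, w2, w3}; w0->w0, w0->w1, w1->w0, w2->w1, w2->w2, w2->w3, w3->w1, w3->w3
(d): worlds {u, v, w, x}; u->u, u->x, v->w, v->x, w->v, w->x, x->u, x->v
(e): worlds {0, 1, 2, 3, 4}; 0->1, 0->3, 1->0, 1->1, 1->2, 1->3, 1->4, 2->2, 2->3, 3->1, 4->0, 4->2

Frame correspondent (Sahlqvist): forall x forall y forall z ((x R^2 y & x R^2 z) -> exists w (yRw & z R^2 w)) — i.e. a generalized confluence (Geach) condition.
(a): fails — w1R²w0, w1R²w2 but no w with w0Rw and w2R²w.
(b): holds.
(c): holds.
(d): holds.
(e): holds.

(b), (c), (d), (e)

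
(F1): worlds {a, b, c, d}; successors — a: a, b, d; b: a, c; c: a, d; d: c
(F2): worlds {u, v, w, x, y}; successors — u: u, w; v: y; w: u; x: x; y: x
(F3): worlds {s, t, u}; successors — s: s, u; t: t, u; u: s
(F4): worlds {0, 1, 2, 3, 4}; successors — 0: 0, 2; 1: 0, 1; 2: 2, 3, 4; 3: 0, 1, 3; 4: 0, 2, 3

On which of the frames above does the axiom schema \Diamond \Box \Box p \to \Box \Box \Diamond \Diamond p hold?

(F1), (F2), (F3), (F4)

This is the axiom for a generalized confluence (Geach) condition; its first-order frame correspondent is \forall x \forall y \forall z ((xRy \wedge x R^2 z) \to \exists w (y R^2 w \wedge z R^2 w)).
(F1): holds.
(F2): holds.
(F3): holds.
(F4): holds.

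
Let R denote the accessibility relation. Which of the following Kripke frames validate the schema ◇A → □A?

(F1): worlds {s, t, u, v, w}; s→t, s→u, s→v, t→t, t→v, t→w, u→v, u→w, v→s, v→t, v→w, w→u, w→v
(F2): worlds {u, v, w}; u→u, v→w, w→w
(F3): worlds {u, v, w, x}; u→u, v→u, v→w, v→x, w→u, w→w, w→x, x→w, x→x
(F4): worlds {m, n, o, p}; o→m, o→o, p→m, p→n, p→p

This is the axiom for partial functionality; its first-order frame correspondent is ∀x ∀y ∀z (Rxy ∧ Rxz → y = z).
(F1): fails — s sees both t and u.
(F2): holds.
(F3): fails — v sees both u and w.
(F4): fails — o sees both m and o.

(F2)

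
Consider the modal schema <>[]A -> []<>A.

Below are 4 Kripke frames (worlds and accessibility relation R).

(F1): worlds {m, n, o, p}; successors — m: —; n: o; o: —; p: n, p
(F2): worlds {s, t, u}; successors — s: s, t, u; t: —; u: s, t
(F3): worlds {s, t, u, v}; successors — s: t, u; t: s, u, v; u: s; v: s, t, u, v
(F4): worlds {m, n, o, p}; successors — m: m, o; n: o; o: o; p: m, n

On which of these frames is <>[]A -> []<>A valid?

The schema corresponds to convergence: forall x forall y forall z (Rxy & Rxz -> exists w (Ryw & Rzw)).
(F1): fails — Rno and Rno but o and o have no common successor.
(F2): fails — Rsu and Rst but u and t have no common successor.
(F3): fails — Rts and Rtu but s and u have no common successor.
(F4): holds.
Valid on: (F4).

(F4)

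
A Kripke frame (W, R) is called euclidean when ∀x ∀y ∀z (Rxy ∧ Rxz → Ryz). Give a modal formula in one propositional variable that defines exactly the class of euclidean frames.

◇ψ → □◇ψ

A defining formula is ◇ψ → □◇ψ (the 5 axiom).
Suppose ◇ψ→□◇ψ is valid. Take Rxy, Rxz and set V(ψ)={y}. Then ◇ψ at x, so □◇ψ at x, so ◇ψ at z, so some w with Rzw has ψ; w=y, i.e. Rzy. By symmetry of the argument, Ryz.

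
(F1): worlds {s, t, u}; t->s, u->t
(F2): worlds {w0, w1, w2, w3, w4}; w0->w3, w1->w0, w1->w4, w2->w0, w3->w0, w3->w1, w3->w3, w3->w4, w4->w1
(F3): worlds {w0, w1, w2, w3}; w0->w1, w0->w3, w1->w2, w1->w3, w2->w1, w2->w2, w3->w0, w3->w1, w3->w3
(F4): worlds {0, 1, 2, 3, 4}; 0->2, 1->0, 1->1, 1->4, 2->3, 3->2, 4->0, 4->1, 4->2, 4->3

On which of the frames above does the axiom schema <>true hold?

Frame correspondent (Sahlqvist): forall x exists y Rxy — i.e. seriality.
(F1): fails — world s has no successor.
(F2): holds.
(F3): holds.
(F4): holds.
Valid on: (F2), (F3), (F4).

(F2), (F3), (F4)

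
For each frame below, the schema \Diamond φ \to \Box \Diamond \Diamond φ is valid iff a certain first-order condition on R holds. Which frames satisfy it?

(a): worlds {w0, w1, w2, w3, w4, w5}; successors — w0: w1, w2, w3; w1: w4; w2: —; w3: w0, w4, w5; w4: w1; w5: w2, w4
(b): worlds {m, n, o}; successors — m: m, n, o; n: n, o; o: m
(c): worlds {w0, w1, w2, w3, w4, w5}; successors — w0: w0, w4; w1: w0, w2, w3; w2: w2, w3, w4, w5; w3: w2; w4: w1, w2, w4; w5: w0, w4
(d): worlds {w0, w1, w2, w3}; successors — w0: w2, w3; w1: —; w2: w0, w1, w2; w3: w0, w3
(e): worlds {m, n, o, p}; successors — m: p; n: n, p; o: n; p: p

This is the axiom for a generalized confluence (Geach) condition; its first-order frame correspondent is \forall x \forall y \forall z ((xRy \wedge xRz) \to \exists w (y = w \wedge z R^2 w)).
(a): fails — w0Rw1, w0Rw2 but no w with w1=w and w2R²w.
(b): condition met.
(c): fails — w1Rw0, w1Rw3 but no w with w0=w and w3R²w.
(d): fails — w2Rw0, w2Rw1 but no w with w0=w and w1R²w.
(e): fails — nRn, nRp but no w with n=w and pR²w.

(b)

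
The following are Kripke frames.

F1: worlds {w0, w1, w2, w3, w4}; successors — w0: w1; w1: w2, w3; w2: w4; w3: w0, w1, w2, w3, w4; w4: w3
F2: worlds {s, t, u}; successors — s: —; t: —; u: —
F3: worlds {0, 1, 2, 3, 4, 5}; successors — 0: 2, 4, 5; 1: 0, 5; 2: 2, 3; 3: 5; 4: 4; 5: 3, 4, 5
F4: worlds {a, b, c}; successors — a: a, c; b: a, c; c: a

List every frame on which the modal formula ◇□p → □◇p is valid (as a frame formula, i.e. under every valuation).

Frame correspondent (Sahlqvist): ∀x ∀y ∀z (Rxy ∧ Rxz → ∃w (Ryw ∧ Rzw)) — i.e. convergence.
F1: fails — Rw3w1 and Rw3w0 but w1 and w0 have no common successor.
F2: condition met.
F3: fails — R02 and R04 but 2 and 4 have no common successor.
F4: condition met.

F2, F4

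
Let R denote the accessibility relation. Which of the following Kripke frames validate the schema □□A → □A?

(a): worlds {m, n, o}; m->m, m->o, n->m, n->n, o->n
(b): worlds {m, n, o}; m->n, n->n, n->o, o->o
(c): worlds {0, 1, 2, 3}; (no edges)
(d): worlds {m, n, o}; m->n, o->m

This is the axiom for density; its first-order frame correspondent is ∀x ∀y (Rxy → ∃z (Rxz ∧ Rzy)).
(a): ✓.
(b): ✓.
(c): ✓.
(d): fails — Rom but no z with Roz and Rzm.
Valid on: (a), (b), (c).

(a), (b), (c)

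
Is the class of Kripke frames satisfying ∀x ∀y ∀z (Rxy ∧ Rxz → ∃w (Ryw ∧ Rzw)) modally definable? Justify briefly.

Yes: it is convergence, defined by the .2 schema ◇□p → □◇p.
Suppose ◇□p→□◇p is valid. Take Rxy, Rxz and set V(p)={w : Ryw}. Then □p at y so ◇□p at x, so □◇p at x, so ◇p at z, giving w with Rzw and Ryw.

Yes — defined by ◇□p → □◇p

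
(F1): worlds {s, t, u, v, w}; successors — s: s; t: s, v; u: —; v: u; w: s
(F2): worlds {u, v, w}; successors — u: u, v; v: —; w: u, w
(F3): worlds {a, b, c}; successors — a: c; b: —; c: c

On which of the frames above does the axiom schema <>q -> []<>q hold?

(F3)

This is the axiom for the Euclidean property; its first-order frame correspondent is forall x forall y forall z (Rxy & Rxz -> Ryz).
(F1): fails — Rtv and Rtv but not Rvv.
(F2): fails — Ruv and Ruv but not Rvv.
(F3): holds.
Valid on: (F3).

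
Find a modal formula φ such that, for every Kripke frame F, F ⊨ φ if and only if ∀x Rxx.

□r → r

This is reflexivity; the standard corresponding axiom is T: □r → r.
Suppose □r→r is valid. At any x set V(r)={w : Rxw}. Then □r holds at x, so r holds at x, i.e. Rxx.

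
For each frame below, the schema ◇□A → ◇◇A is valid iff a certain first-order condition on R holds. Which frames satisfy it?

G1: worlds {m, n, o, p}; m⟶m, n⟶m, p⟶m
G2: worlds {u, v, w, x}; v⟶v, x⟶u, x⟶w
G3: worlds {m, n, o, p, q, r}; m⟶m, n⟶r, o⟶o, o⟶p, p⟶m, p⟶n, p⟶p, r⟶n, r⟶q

Frame correspondent (Sahlqvist): ∀x ∀y (xRy → ∃w (yRw ∧ xR²w)) — i.e. a generalized confluence (Geach) condition.
G1: holds.
G2: fails — xRu but no t with uRt and xR²t.
G3: fails — rRq but no w with qRw and rR²w.

G1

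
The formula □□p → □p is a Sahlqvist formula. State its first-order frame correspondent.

This schema is the C4 axiom.
Its frame correspondent is density — ∀x ∀y (Rxy → ∃z (Rxz ∧ Rzy)).

density: ∀x ∀y (Rxy → ∃z (Rxz ∧ Rzy))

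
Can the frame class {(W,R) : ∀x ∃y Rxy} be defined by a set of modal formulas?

The condition is seriality. A defining modal formula is □q → ◇q.

Definable; □q → ◇q defines it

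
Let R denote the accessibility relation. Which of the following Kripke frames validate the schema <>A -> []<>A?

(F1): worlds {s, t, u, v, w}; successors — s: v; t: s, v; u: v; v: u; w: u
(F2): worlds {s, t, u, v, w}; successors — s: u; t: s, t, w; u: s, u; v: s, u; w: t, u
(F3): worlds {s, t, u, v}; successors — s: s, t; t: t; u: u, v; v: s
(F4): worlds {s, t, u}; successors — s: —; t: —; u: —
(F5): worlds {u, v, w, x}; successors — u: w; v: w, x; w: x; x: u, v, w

The schema corresponds to the Euclidean property: forall x forall y forall z (Rxy & Rxz -> Ryz).
(F1): fails — Rsv and Rsv but not Rvv.
(F2): fails — Rts and Rts but not Rss.
(F3): fails — Rst and Rss but not Rts.
(F4): holds.
(F5): fails — Ruw and Ruw but not Rww.

(F4)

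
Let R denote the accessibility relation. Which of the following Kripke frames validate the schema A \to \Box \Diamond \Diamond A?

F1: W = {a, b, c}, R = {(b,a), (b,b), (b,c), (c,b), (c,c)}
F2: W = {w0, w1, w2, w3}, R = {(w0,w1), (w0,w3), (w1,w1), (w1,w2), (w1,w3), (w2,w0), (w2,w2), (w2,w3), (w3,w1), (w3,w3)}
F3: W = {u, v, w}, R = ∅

F3

The schema corresponds to a generalized confluence (Geach) condition: \forall x \forall z (xRz \to \exists w (x = w \wedge z R^2 w)).
F1: fails — bRa but no w with b=w and aR²w.
F2: fails — w0Rw3 but no w with w0=w and w3R²w.
F3: ✓.
Valid on: F3.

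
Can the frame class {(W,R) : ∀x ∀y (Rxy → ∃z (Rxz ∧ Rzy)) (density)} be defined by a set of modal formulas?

Yes: it is density, defined by the C4 schema □□q → □q.
Suppose □□q→□q is valid. Take Rxy and set V(q)={w : xR²w}. Then □□q at x, so □q at x, so q at y, i.e. ∃z(Rxz∧Rzy).

Yes, by □□q → □q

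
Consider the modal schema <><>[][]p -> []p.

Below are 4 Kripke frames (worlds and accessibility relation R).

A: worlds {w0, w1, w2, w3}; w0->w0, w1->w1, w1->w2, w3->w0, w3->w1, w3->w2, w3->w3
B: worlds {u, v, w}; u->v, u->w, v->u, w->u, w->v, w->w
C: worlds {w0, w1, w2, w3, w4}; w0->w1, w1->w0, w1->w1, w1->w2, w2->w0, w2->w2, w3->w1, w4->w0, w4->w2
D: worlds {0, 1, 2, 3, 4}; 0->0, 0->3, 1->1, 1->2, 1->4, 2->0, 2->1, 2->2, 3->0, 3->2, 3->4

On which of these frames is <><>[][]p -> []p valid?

C

The schema corresponds to a generalized confluence (Geach) condition: forall x forall y forall z ((x R^2 y & xRz) -> exists w (y R^2 w & z = w)).
A: fails — w1R²w2, w1Rw1 but no w with w2R²w and w1=w.
B: fails — vR²v, vRu but no t with vR²t and u=t.
C: ✓.
D: fails — 0R²4, 0R0 but no w with 4R²w and 0=w.
Valid on: C.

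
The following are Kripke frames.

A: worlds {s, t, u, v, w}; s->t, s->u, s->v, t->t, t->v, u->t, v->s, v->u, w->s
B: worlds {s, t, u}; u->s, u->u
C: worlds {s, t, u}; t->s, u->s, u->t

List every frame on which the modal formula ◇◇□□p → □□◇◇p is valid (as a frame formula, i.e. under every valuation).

Frame correspondent (Sahlqvist): ∀x ∀y ∀z ((xR²y ∧ xR²z) → ∃w (yR²w ∧ zR²w)) — i.e. a generalized confluence (Geach) condition.
A: satisfies the condition.
B: fails — uR²s, uR²s but no w with sR²w and sR²w.
C: fails — uR²s, uR²s but no w with sR²w and sR²w.

A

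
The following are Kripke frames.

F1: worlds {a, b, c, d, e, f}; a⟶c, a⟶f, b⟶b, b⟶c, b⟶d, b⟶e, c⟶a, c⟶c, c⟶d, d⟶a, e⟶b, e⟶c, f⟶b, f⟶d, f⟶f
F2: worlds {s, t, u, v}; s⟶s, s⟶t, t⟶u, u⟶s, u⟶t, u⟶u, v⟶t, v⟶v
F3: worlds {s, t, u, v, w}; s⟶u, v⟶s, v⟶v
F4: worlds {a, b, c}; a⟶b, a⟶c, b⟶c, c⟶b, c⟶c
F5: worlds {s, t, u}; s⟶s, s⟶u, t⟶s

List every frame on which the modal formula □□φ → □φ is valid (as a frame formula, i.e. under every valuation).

F2, F4, F5

The schema corresponds to density: ∀x ∀y (Rxy → ∃z (Rxz ∧ Rzy)).
F1: fails — Rda but no z with Rdz and Rza.
F2: holds.
F3: fails — Rsu but no z with Rsz and Rzu.
F4: holds.
F5: holds.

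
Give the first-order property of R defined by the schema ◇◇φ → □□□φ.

This is a Sahlqvist (Geach-type) schema ◇^2□^0φ → □^3◇^0φ.
Minimal-valuation argument: fix x; take any y with xR^2y and any z with xR^3z. Set V(φ) to the set of worlds R-reachable from y in exactly 0 steps. Then □^0φ holds at y, so the antecedent holds at x; validity forces ◇^0φ at z, giving a w with zR^0w and yR^0w.
First-order correspondent: ∀x ∀y ∀z ((xR²y ∧ xR³z) → ∃w (y = w ∧ z = w)).

∀x ∀y ∀z ((xR²y ∧ xR³z) → ∃w (y = w ∧ z = w))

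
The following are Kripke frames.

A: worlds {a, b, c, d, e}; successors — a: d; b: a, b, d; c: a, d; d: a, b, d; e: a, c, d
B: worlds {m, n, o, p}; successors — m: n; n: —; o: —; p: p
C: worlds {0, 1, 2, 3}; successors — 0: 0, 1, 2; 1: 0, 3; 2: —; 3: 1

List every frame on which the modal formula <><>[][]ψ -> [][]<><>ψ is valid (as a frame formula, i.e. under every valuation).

A, B

Frame correspondent (Sahlqvist): forall x forall y forall z ((x R^2 y & x R^2 z) -> exists w (y R^2 w & z R^2 w)) — i.e. a generalized confluence (Geach) condition.
A: condition met.
B: condition met.
C: fails — 0R²0, 0R²2 but no w with 0R²w and 2R²w.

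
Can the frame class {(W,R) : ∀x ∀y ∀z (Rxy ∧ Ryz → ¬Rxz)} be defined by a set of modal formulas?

Not modally definable

Any modally definable frame class is closed under surjective bounded morphisms.
The 3-cycle (worlds s,t,u with s→t→u→s) is intransitive. Mapping every world to a single reflexive point • is a surjective bounded morphism; the reflexive point is not intransitive (R••∧R•• but R••).
So no modal formula (or set of formulas) defines exactly the intransitive frames.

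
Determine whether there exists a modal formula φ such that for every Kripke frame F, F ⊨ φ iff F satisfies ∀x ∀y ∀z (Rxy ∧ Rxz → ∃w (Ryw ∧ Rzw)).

Yes — defined by ◇□r → □◇r

This is a Sahlqvist condition; the .2 axiom ◇□r → □◇r defines it.
Suppose ◇□r→□◇r is valid. Take Rxy, Rxz and set V(r)={w : Ryw}. Then □r at y so ◇□r at x, so □◇r at x, so ◇r at z, giving w with Rzw and Ryw.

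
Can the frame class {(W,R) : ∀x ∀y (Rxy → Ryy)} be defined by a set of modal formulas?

Yes, by □(□p → p)

The condition is shift-reflexivity. A defining modal formula is □(□p → p).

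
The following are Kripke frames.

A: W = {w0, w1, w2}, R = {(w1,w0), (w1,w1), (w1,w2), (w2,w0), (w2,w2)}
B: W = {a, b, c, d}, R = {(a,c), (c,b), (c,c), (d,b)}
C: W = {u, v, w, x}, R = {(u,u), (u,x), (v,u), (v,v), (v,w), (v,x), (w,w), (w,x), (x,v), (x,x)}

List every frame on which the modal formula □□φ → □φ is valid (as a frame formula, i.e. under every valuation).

A, C

Frame correspondent (Sahlqvist): ∀x ∀y (Rxy → ∃z (Rxz ∧ Rzy)) — i.e. density.
A: holds.
B: fails — Rdb but no z with Rdz and Rzb.
C: holds.
Valid on: A, C.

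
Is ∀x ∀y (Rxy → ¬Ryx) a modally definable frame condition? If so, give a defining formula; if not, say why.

Any modally definable frame class is closed under surjective bounded morphisms.
The 3-cycle (worlds s,t,u with s→t→u→s) is asymmetric. Mapping every world to a single reflexive point • is a surjective bounded morphism, and the reflexive point is not asymmetric (R•• but asymmetry requires ¬R••).
So the class is not modally definable.

Not modally definable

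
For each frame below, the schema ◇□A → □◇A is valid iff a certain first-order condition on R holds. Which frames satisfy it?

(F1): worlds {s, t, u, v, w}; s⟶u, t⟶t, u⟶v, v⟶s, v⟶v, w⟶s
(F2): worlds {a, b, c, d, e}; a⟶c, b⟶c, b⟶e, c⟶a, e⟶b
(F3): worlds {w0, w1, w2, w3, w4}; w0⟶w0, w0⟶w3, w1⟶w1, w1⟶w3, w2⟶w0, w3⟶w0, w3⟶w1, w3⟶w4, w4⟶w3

(F3)

Frame correspondent (Sahlqvist): ∀x ∀y ∀z (Rxy ∧ Rxz → ∃w (Ryw ∧ Rzw)) — i.e. convergence.
(F1): fails — Rvv and Rvs but v and s have no common successor.
(F2): fails — Rbc and Rbe but c and e have no common successor.
(F3): condition met.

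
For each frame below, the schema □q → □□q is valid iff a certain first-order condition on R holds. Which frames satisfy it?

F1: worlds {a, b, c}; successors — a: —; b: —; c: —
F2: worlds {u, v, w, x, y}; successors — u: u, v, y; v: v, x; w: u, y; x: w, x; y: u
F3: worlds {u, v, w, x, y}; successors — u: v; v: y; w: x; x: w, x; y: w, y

F1

This is the axiom for transitivity; its first-order frame correspondent is ∀x ∀y ∀z (Rxy ∧ Ryz → Rxz).
F1: ✓.
F2: fails — Ruv and Rvx but not Rux.
F3: fails — Ruv and Rvy but not Ruy.
Valid on: F1.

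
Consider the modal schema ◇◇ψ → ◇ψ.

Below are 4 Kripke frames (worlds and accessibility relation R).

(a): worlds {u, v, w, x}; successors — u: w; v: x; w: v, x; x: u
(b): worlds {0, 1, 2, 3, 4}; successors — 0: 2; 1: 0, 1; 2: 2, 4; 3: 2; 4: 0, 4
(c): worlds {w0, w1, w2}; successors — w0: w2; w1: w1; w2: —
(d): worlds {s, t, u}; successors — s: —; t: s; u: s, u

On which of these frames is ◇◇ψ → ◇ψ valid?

Frame correspondent (Sahlqvist): ∀x ∀y ∀z (Rxy ∧ Ryz → Rxz) — i.e. transitivity.
(a): fails — Ruw and Rwx but not Rux.
(b): fails — R10 and R02 but not R12.
(c): condition met.
(d): condition met.

(c), (d)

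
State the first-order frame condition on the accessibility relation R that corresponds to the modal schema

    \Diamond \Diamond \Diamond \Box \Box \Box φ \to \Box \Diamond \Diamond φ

\forall x \forall y \forall z ((x R^3 y \wedge xRz) \to \exists w (y R^3 w \wedge z R^2 w))

This is a Sahlqvist (Geach-type) schema ◇^3□^3φ → □^1◇^2φ.
Minimal-valuation argument: fix x; take any y with xR^3y and any z with xR^1z. Set V(φ) to the set of worlds R-reachable from y in exactly 3 steps. Then □^3φ holds at y, so the antecedent holds at x; validity forces ◇^2φ at z, giving a w with zR^2w and yR^3w.
First-order correspondent: \forall x \forall y \forall z ((x R^3 y \wedge xRz) \to \exists w (y R^3 w \wedge z R^2 w)).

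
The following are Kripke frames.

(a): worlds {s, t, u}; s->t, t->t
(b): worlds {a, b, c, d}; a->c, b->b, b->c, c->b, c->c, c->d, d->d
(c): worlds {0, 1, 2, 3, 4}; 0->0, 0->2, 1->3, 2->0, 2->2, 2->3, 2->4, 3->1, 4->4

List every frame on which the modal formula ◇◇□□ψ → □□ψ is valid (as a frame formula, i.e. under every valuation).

(a)

The schema corresponds to a generalized confluence (Geach) condition: ∀x ∀y ∀z ((xR²y ∧ xR²z) → ∃w (yR²w ∧ z = w)).
(a): satisfies the condition.
(b): fails — aR²d, aR²b but no w with dR²w and b=w.
(c): fails — 0R²3, 0R²0 but no w with 3R²w and 0=w.
Valid on: (a).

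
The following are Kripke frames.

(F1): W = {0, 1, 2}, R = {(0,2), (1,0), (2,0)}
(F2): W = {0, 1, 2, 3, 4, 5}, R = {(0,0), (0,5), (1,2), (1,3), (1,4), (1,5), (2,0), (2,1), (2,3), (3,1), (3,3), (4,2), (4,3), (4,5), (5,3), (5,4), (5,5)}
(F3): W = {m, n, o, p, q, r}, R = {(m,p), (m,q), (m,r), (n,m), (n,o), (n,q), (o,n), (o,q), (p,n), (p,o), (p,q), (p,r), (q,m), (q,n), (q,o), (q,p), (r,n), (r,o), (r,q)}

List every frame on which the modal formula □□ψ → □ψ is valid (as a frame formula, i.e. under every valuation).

none

Frame correspondent (Sahlqvist): ∀x ∀y (Rxy → ∃z (Rxz ∧ Rzy)) — i.e. density.
(F1): fails — R10 but no z with R1z and Rz0.
(F2): fails — R42 but no z with R4z and Rz2.
(F3): fails — Rpr but no z with Rpz and Rzr.
Valid on no frame.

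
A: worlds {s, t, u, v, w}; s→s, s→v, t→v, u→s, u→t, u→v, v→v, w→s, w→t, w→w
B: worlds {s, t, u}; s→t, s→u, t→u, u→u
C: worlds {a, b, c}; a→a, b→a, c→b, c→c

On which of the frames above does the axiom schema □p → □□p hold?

This is the axiom for transitivity; its first-order frame correspondent is ∀x ∀y ∀z (Rxy ∧ Ryz → Rxz).
A: fails — Rwt and Rtv but not Rwv.
B: holds.
C: fails — Rcb and Rba but not Rca.
Valid on: B.

B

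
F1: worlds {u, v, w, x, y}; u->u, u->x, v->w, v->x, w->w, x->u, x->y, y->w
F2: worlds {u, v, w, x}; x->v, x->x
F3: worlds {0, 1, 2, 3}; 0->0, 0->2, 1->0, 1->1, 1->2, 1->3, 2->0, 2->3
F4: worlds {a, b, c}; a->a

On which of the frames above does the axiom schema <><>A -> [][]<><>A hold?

F4

This is the axiom for a generalized confluence (Geach) condition; its first-order frame correspondent is forall x forall y forall z ((x R^2 y & x R^2 z) -> exists w (y = w & z R^2 w)).
F1: fails — uR²u, uR²y but no t with u=t and yR²t.
F2: fails — xR²v, xR²v but no t with v=t and vR²t.
F3: fails — 0R²0, 0R²3 but no w with 0=w and 3R²w.
F4: holds.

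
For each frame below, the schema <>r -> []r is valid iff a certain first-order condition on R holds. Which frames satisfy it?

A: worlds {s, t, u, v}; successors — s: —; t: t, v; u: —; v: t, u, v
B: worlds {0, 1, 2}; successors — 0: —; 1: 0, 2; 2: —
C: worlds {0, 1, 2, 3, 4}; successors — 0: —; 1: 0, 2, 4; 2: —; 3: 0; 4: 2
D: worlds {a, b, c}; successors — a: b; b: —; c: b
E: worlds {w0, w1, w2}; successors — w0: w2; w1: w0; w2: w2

D, E

This is the axiom for partial functionality; its first-order frame correspondent is forall x forall y forall z (Rxy & Rxz -> y = z).
A: fails — t sees both t and v.
B: fails — 1 sees both 0 and 2.
C: fails — 1 sees both 0 and 2.
D: satisfies the condition.
E: satisfies the condition.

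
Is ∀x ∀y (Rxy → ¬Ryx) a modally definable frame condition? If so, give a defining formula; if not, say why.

If a class were modally definable it would be closed under surjective bounded morphisms (Goldblatt–Thomason).
The 5-cycle (worlds 0,1,2,3,4 with 0→1→2→3→4→0) is asymmetric. Mapping every world to a single reflexive point • is a surjective bounded morphism, and the reflexive point is not asymmetric (R•• but asymmetry requires ¬R••).
Hence asymmetry is not modally definable.

Not modally definable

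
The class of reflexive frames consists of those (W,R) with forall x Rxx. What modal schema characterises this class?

This is reflexivity; the standard corresponding axiom is T: □r → r.
Suppose □r→r is valid. At any x set V(r)={w : Rxw}. Then □r holds at x, so r holds at x, i.e. Rxx.

□r → r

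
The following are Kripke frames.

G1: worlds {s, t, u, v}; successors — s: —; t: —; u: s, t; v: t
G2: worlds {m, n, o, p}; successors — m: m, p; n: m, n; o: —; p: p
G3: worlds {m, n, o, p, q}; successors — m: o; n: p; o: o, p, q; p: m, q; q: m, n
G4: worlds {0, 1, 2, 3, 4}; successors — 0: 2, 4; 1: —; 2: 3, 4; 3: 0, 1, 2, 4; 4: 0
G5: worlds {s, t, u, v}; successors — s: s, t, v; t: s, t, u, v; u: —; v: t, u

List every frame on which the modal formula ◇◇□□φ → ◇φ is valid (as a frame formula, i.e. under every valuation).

G1, G3

Frame correspondent (Sahlqvist): ∀x ∀y (xR²y → ∃w (yR²w ∧ xRw)) — i.e. a generalized confluence (Geach) condition.
G1: satisfies the condition.
G2: fails — nR²p but no w with pR²w and nRw.
G3: satisfies the condition.
G4: fails — 2R²1 but no w with 1R²w and 2Rw.
G5: fails — sR²u but no w with uR²w and sRw.
Valid on: G1, G3.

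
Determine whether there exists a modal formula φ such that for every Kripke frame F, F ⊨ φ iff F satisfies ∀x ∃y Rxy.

Yes: it is seriality, defined by the D schema □q → ◇q.

Yes — defined by □q → ◇q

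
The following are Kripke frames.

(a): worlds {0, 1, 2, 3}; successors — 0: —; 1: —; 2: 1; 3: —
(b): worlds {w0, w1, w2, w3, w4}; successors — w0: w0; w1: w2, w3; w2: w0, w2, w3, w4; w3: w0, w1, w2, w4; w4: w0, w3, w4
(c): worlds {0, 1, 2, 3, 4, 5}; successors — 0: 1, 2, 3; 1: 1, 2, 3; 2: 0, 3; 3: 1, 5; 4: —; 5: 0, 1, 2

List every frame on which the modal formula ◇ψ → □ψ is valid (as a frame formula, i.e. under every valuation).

(a)

Frame correspondent (Sahlqvist): ∀x ∀y ∀z (Rxy ∧ Rxz → y = z) — i.e. partial functionality.
(a): satisfies the condition.
(b): fails — w1 sees both w2 and w3.
(c): fails — 0 sees both 1 and 2.
Valid on: (a).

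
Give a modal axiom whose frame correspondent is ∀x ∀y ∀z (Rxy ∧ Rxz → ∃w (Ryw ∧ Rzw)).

This is convergence; the standard corresponding axiom is .2: ◇□r → □◇r.
Suppose ◇□r→□◇r is valid. Take Rxy, Rxz and set V(r)={w : Ryw}. Then □r at y so ◇□r at x, so □◇r at x, so ◇r at z, giving w with Rzw and Ryw.

◇□r → □◇r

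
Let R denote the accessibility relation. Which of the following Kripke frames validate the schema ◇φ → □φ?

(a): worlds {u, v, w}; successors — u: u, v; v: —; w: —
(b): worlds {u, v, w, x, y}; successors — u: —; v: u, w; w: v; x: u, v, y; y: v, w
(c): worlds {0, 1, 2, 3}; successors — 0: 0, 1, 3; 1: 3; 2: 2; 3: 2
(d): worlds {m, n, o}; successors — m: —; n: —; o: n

Frame correspondent (Sahlqvist): ∀x ∀y ∀z (Rxy ∧ Rxz → y = z) — i.e. partial functionality.
(a): fails — u sees both u and v.
(b): fails — v sees both u and w.
(c): fails — 0 sees both 0 and 1.
(d): ✓.

(d)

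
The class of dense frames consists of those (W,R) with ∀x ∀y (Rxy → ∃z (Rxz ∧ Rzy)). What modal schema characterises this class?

This is density; the standard corresponding axiom is C4: □□s → □s.

□□s → □s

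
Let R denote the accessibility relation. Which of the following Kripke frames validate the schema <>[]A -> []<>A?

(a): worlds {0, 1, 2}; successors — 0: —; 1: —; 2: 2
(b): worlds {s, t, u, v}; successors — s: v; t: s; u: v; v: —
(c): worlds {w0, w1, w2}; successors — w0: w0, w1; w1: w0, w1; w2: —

(a), (c)

This is the axiom for convergence; its first-order frame correspondent is forall x forall y forall z (Rxy & Rxz -> exists w (Ryw & Rzw)).
(a): satisfies the condition.
(b): fails — Rsv and Rsv but v and v have no common successor.
(c): satisfies the condition.
Valid on: (a), (c).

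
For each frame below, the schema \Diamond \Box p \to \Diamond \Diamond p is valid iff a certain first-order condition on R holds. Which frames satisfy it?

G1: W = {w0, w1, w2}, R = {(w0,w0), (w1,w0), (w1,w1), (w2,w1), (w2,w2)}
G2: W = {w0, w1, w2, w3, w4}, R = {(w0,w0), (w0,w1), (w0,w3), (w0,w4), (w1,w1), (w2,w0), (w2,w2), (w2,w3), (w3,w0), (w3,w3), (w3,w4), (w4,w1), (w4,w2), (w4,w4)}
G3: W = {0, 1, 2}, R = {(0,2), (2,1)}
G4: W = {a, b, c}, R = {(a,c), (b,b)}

The schema corresponds to a generalized confluence (Geach) condition: \forall x \forall y (xRy \to \exists w (yRw \wedge x R^2 w)).
G1: holds.
G2: holds.
G3: fails — 2R1 but no w with 1Rw and 2R²w.
G4: fails — aRc but no w with cRw and aR²w.

G1, G2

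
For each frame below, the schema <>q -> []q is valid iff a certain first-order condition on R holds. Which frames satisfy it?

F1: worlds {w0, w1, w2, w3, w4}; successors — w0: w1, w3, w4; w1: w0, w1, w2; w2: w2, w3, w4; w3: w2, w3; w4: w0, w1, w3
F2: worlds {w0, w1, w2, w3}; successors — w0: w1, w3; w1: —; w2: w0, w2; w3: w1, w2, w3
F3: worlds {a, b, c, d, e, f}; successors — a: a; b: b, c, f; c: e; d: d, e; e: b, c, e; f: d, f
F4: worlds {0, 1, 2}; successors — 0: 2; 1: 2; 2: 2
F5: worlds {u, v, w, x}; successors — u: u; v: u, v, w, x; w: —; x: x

F4

The schema corresponds to partial functionality: forall x forall y forall z (Rxy & Rxz -> y = z).
F1: fails — w0 sees both w1 and w3.
F2: fails — w0 sees both w1 and w3.
F3: fails — b sees both b and c.
F4: condition met.
F5: fails — v sees both u and v.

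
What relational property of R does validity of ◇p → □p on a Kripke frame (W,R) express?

This is the CD axiom.
Its frame correspondent is partial functionality — ∀x ∀y ∀z (Rxy ∧ Rxz → y = z).

partial functionality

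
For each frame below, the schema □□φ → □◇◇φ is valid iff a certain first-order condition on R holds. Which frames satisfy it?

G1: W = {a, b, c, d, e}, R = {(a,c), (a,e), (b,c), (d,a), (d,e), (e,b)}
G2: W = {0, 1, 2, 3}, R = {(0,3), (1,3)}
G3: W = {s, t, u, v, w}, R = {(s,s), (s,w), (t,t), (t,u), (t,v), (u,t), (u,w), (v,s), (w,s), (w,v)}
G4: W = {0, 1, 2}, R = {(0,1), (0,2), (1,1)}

This is the axiom for a generalized confluence (Geach) condition; its first-order frame correspondent is ∀x ∀z (xRz → ∃w (xR²w ∧ zR²w)).
G1: fails — aRc but no w with aR²w and cR²w.
G2: fails — 0R3 but no w with 0R²w and 3R²w.
G3: holds.
G4: fails — 0R2 but no w with 0R²w and 2R²w.
Valid on: G3.

G3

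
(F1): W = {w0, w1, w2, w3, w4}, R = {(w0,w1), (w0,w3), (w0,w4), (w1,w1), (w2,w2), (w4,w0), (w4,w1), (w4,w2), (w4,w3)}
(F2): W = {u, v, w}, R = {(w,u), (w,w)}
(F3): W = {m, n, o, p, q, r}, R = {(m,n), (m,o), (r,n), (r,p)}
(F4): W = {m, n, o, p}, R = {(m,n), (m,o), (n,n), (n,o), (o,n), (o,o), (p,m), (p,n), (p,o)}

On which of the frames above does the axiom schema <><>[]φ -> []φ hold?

The schema corresponds to a generalized confluence (Geach) condition: forall x forall y forall z ((x R^2 y & xRz) -> exists w (yRw & z = w)).
(F1): fails — w0R²w1, w0Rw3 but no w with w1Rw and w3=w.
(F2): fails — wR²u, wRu but no t with uRt and u=t.
(F3): holds.
(F4): fails — pR²n, pRm but no w with nRw and m=w.
Valid on: (F3).

(F3)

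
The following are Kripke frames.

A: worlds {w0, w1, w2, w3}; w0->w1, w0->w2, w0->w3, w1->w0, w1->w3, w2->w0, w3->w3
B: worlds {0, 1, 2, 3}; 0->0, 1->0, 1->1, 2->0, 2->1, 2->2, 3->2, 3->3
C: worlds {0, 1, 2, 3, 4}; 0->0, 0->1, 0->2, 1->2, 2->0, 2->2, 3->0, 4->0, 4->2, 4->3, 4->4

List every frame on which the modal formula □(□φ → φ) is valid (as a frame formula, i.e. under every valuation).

The schema corresponds to shift-reflexivity: ∀x ∀y (Rxy → Ryy).
A: fails — Rw1w0 but not Rw0w0.
B: holds.
C: fails — R01 but not R11.
Valid on: B.

B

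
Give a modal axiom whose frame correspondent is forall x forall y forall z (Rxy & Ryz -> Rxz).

□s → □□s

This is transitivity; the standard corresponding axiom is 4: □s → □□s.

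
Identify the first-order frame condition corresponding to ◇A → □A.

Suppose ◇A→□A is valid. Take Rxy, Rxz and set V(A)={y}. Then ◇A at x, so □A at x, so A at z, i.e. z=y.
Conversely, any frame satisfying ∀x ∀y ∀z (Rxy ∧ Rxz → y = z) validates the schema.
So the correspondent is partial functionality.

Partial functionality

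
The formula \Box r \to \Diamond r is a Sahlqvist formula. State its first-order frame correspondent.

Suppose □r→◇r is valid. At any x set V(r)=W. Then □r at x, so ◇r at x, so x has a successor.
The converse is a direct semantic check.
Frame condition: \forall x \exists y Rxy.

seriality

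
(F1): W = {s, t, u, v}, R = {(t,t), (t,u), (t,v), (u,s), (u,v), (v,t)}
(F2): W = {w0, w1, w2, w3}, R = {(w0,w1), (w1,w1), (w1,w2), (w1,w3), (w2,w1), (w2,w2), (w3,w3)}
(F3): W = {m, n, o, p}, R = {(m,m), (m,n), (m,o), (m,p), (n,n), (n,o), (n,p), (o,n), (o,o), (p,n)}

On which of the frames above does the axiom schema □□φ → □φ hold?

The schema corresponds to density: ∀x ∀y (Rxy → ∃z (Rxz ∧ Rzy)).
(F1): fails — Ruv but no z with Ruz and Rzv.
(F2): holds.
(F3): holds.

(F2), (F3)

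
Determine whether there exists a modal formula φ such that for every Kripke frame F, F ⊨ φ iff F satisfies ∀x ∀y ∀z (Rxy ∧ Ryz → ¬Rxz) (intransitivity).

Modal frame validity is preserved under surjective bounded morphisms.
The 3-cycle (worlds s,t,u with s→t→u→s) is intransitive. Mapping every world to a single reflexive point • is a surjective bounded morphism; the reflexive point is not intransitive (R••∧R•• but R••).
So the class is not modally definable.

Not modally definable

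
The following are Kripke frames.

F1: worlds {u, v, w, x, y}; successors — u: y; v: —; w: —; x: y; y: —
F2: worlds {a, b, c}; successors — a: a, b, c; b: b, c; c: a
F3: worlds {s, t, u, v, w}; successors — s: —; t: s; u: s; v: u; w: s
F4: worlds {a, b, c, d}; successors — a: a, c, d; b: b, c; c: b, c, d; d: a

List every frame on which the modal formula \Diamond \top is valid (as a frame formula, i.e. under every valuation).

Frame correspondent (Sahlqvist): \forall x \exists y Rxy — i.e. seriality.
F1: fails — world v has no successor.
F2: condition met.
F3: fails — world s has no successor.
F4: condition met.

F2, F4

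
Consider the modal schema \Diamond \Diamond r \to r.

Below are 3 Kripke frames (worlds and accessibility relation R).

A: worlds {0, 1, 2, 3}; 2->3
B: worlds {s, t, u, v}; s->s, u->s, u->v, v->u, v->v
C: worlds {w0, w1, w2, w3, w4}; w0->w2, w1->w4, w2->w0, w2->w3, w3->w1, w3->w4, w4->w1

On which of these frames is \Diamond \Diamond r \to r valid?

This is the axiom for a generalized confluence (Geach) condition; its first-order frame correspondent is \forall x \forall y (x R^2 y \to \exists w (y = w \wedge x = w)).
A: satisfies the condition.
B: fails — uR²s but s ≠ u.
C: fails — w0R²w3 but w3 ≠ w0.
Valid on: A.

A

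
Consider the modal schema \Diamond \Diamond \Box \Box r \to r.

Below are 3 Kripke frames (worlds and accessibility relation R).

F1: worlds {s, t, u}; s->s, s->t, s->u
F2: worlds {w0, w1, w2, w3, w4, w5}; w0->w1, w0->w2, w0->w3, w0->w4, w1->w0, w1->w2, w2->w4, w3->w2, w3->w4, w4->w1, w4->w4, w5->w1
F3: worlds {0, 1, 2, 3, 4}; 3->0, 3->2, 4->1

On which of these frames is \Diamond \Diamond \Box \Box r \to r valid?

F3

This is the axiom for a generalized confluence (Geach) condition; its first-order frame correspondent is \forall x \forall y (x R^2 y \to \exists w (y R^2 w \wedge x = w)).
F1: fails — sR²t but no w with tR²w and s=w.
F2: fails — w0R²w1 but no w with w1R²w and w0=w.
F3: condition met.
Valid on: F3.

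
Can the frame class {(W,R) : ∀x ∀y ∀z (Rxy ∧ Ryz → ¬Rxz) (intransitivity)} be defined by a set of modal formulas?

Not definable by any modal formula

Any modally definable frame class is closed under surjective bounded morphisms.
The 5-cycle (worlds s,t,u,v,w with s→t→u→v→w→s) is intransitive. Mapping every world to a single reflexive point • is a surjective bounded morphism; the reflexive point is not intransitive (R••∧R•• but R••).
So the class is not modally definable.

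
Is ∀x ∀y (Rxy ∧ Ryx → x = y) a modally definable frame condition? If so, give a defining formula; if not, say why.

No — not modally definable

Any modally definable frame class is closed under surjective bounded morphisms.
The 4-cycle (worlds 0,1,2,3 with 0→1→2→3→0) is antisymmetric. Sending even-indexed worlds to a and odd-indexed worlds to b is a surjective bounded morphism onto the two-world frame with a↔b, which is not antisymmetric.
Hence antisymmetry is not modally definable.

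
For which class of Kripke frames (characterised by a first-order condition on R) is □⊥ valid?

emptiness of R

□⊥ is valid iff no world has any successor (otherwise □⊥ fails at any world with one).
Conversely, any frame satisfying ∀x ∀y ¬Rxy validates the schema.
So the correspondent is emptiness of R.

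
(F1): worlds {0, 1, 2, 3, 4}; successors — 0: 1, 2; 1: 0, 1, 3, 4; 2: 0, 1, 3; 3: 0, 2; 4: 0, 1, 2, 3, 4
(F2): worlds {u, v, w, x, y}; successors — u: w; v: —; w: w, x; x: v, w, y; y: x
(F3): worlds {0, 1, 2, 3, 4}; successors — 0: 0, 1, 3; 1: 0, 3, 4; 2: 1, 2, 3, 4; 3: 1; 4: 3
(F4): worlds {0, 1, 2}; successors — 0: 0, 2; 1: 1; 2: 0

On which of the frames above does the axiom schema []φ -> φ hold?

none

This is the axiom for reflexivity; its first-order frame correspondent is forall x Rxx.
(F1): fails — world 0 does not see itself.
(F2): fails — world u does not see itself.
(F3): fails — world 1 does not see itself.
(F4): fails — world 2 does not see itself.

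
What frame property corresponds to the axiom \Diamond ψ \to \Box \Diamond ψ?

This schema is the 5 axiom.
Its frame correspondent is the Euclidean property — \forall x \forall y \forall z (Rxy \wedge Rxz \to Ryz).

The Euclidean property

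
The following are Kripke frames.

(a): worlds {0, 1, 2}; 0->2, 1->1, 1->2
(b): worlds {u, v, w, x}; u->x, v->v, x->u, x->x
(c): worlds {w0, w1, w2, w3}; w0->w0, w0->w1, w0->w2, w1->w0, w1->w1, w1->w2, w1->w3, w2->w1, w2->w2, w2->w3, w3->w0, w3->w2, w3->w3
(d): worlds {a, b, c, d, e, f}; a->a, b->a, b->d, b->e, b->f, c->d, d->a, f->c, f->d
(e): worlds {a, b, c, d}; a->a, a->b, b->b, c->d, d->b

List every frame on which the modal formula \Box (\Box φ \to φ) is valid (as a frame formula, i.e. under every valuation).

Frame correspondent (Sahlqvist): \forall x \forall y (Rxy \to Ryy) — i.e. shift-reflexivity.
(a): fails — R12 but not R22.
(b): fails — Rxu but not Ruu.
(c): ✓.
(d): fails — Rcd but not Rdd.
(e): fails — Rcd but not Rdd.

(c)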